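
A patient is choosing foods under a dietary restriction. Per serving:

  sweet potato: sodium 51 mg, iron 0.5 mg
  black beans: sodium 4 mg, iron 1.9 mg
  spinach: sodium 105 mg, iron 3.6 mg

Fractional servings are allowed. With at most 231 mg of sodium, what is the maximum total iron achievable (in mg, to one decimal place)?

Iron per mg sodium: black beans 0.475, spinach 0.03429, sweet potato 0.009804.
With no serving limits, spend the whole sodium allowance on black beans: 231 mg / 4 mg × 1.9 mg = 109.7 mg.

109.7 mg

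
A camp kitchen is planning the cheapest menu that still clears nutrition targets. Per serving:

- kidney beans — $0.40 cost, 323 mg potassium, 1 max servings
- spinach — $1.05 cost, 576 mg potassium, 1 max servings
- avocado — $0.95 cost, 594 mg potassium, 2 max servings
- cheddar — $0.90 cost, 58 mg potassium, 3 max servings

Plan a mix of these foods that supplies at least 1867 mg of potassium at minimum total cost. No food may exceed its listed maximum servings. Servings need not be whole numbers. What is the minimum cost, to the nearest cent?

Cost per mg of potassium: kidney beans $0.0012, avocado $0.0016, spinach $0.0018, cheddar $0.0155.
Take 1 serving of kidney beans: +323.0 mg potassium for $0.40 (total $0.40, still need 1544.0 mg).
Take 2 servings of avocado: +1188.0 mg potassium for $1.90 (total $2.30, still need 356.0 mg).
Take 0.6181 servings of spinach: +356.0 mg potassium for $0.65 (total $2.95, still need 0.0 mg).
Filling from the cheapest source first is optimal under one linear minimum: $2.95.

$2.95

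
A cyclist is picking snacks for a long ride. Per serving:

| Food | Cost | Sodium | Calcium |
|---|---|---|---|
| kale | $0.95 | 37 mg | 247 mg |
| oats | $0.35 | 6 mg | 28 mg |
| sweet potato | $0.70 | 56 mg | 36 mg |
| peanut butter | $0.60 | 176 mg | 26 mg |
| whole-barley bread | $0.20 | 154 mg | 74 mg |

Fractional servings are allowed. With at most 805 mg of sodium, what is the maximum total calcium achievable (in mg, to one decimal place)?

5373.9 mg

Calcium per mg sodium: kale 6.676, oats 4.667, sweet potato 0.6429, whole-barley bread 0.4805, peanut butter 0.1477.
With no serving limits, spend the whole sodium allowance on kale: 805 mg / 37 mg × 247 mg = 5373.9 mg.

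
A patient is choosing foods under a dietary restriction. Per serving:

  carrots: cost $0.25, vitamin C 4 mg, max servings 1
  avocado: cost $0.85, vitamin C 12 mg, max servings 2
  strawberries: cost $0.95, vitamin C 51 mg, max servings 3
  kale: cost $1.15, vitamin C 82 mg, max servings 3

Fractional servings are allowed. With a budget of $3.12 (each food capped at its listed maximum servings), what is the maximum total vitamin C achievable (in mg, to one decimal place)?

Vitamin C per dollar: kale 71.3, strawberries 53.68, carrots 16, avocado 14.12.
Take 2.713 servings of kale: spends $3.12, +222.5 mg vitamin C (running total 222.5 mg).
Greedy by best ratio exhausts the cost allowance optimally: 222.5 mg.

222.5 mg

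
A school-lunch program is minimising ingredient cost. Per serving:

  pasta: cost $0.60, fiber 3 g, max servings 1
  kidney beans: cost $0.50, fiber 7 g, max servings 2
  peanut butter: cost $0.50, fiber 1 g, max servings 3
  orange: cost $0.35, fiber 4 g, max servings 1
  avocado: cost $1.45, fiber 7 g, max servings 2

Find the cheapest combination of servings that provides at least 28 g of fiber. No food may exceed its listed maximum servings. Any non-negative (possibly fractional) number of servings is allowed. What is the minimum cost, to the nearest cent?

Cost per g of fiber: kidney beans $0.0714, orange $0.0875, pasta $0.2000, avocado $0.2071, peanut butter $0.5000.
Take 2 servings of kidney beans: +14.0 g fiber for $1.00 (total $1.00, still need 14.0 g).
Take 1 serving of orange: +4.0 g fiber for $0.35 (total $1.35, still need 10.0 g).
Take 1 serving of pasta: +3.0 g fiber for $0.60 (total $1.95, still need 7.0 g).
Take 1 serving of avocado: +7.0 g fiber for $1.45 (total $3.40, still need 0.0 g).
Greedy by cheapest-per-g is optimal for a single linear constraint, so the minimum cost is $3.40.

$3.40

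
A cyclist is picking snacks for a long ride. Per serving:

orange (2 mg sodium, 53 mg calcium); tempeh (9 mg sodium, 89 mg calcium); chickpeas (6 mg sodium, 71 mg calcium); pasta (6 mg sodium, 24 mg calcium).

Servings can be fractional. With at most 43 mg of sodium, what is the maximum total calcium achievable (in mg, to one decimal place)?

Calcium per mg sodium: orange 26.5, chickpeas 11.83, tempeh 9.889, pasta 4.
With no serving limits, spend the whole sodium allowance on orange: 43 mg / 2 mg × 53 mg = 1139.5 mg.

1139.5 mg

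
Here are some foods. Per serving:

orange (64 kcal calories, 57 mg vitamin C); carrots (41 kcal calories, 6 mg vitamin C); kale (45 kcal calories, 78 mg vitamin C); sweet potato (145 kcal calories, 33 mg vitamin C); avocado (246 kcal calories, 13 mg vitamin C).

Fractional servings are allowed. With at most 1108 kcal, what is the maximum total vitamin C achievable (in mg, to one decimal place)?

Vitamin C per kcal: kale 1.733, orange 0.8906, sweet potato 0.2276, carrots 0.1463, avocado 0.05285.
With no serving limits, spend the whole calories allowance on kale: 1108 kcal / 45 kcal × 78 mg = 1920.5 mg.

1920.5 mg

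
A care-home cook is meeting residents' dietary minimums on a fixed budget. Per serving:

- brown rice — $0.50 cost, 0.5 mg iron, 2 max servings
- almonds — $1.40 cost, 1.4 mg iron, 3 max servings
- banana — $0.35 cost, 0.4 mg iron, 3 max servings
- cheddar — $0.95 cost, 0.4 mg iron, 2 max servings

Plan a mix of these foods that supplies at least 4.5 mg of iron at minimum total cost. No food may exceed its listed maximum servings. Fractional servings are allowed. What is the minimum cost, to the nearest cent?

Cost per mg of iron: banana $0.8750, brown rice $1.0000, almonds $1.0000, cheddar $2.3750.
Take 3 servings of banana: +1.2 mg iron for $1.05 (total $1.05, still need 3.3 mg).
Take 2 servings of brown rice: +1.0 mg iron for $1.00 (total $2.05, still need 2.3 mg).
Take 1.643 servings of almonds: +2.3 mg iron for $2.30 (total $4.35, still need 0.0 mg).
Greedy by cheapest-per-mg is optimal for a single linear constraint, so the minimum cost is $4.35.

$4.35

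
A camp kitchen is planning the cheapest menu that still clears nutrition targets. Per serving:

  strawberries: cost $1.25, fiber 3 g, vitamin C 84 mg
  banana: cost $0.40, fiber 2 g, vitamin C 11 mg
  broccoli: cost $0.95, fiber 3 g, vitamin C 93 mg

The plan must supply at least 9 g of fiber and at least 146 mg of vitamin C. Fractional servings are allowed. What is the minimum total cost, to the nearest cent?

strawberries only: max(9/3, 146/84) = 3 servings → $3.75.
banana only: max(9/2, 146/11) = 13.27 servings → $5.31.
broccoli only: max(9/3, 146/93) = 3 servings → $2.85.
strawberries + banana with both tight: 1.43 servings and 2.356 servings → $2.73.
strawberries + broccoli: the both-tight solution has a negative serving — not a feasible corner.
banana + broccoli with both tight: 2.608 servings and 1.261 servings → $2.24.
So the least-cost plan costs $2.24.

$2.24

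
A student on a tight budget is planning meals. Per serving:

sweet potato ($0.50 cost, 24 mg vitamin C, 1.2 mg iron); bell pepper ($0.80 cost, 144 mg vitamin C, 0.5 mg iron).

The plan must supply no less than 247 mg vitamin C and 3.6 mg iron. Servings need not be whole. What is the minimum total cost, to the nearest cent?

$2.27

Check every corner: each single food scaled to meet both minima, and each pair solved so both constraints bind.
sweet potato only: max(247/24, 3.6/1.2) = 10.29 servings → $5.15.
bell pepper only: max(247/144, 3.6/0.5) = 7.2 servings → $5.76.
sweet potato + bell pepper with both tight: 2.456 servings and 1.306 servings → $2.27.
So the least-cost plan costs $2.27.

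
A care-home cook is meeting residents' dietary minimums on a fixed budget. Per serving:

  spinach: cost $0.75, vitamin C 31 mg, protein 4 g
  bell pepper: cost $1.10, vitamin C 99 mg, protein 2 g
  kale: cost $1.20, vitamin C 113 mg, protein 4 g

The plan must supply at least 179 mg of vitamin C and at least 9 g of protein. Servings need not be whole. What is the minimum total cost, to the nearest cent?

Two binding constraints pin down two serving amounts, so the optimal mix uses at most two foods. The candidates are each food alone (scaled to the tighter of vitamin C/protein) and each pair with both constraints tight.
spinach only: max(179/31, 9/4) = 5.774 servings → $4.33.
bell pepper only: max(179/99, 9/2) = 4.5 servings → $4.95.
kale only: max(179/113, 9/4) = 2.25 servings → $2.70.
spinach + bell pepper with both tight: 1.596 servings and 1.308 servings → $2.64.
spinach + kale with both tight: 0.9177 servings and 1.332 servings → $2.29.
bell pepper + kale with both targets exact would need a negative amount; discard.
Cheapest feasible corner: $2.29.

$2.29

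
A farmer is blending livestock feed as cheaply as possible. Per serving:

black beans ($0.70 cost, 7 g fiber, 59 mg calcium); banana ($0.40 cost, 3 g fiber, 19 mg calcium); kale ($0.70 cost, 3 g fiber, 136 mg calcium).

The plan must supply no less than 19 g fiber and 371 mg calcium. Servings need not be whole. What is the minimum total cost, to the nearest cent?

$2.66

With two linear requirements the optimum uses one or two foods; enumerate the corners.
black beans only: max(19/7, 371/59) = 6.288 servings → $4.40.
banana only: max(19/3, 371/19) = 19.53 servings → $7.81.
kale only: max(19/3, 371/136) = 6.333 servings → $4.43.
black beans + banana with both targets exact would need a negative amount; discard.
black beans + kale with both tight: 1.898 servings and 1.905 servings → $2.66.
banana + kale with both tight: 4.191 servings and 2.142 servings → $3.18.
The minimum over all feasible corners is $2.66.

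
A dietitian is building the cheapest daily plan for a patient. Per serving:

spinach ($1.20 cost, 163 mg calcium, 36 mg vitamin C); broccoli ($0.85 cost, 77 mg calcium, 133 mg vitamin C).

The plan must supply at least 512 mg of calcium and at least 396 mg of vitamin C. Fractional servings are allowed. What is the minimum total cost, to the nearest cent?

Minimising a linear cost over {calcium ≥ 512, vitamin C ≥ 396, servings ≥ 0} — the optimum is at a vertex, using one or two foods.
spinach only: max(512/163, 396/36) = 11 servings → $13.20.
broccoli only: max(512/77, 396/133) = 6.649 servings → $5.65.
spinach + broccoli with both tight: 1.989 servings and 2.439 servings → $4.46.
So the least-cost plan costs $4.46.

$4.46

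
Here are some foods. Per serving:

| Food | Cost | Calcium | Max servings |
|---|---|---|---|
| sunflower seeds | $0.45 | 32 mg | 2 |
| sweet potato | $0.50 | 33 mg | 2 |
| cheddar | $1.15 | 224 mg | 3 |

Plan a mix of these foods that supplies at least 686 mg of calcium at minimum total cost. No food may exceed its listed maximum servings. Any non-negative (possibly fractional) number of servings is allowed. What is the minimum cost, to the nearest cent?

$3.65

Cost per mg of calcium: cheddar $0.0051, sunflower seeds $0.0141, sweet potato $0.0152.
Take 3 servings of cheddar: +672.0 mg calcium for $3.45 (total $3.45, still need 14.0 mg).
Take 0.4375 servings of sunflower seeds: +14.0 mg calcium for $0.20 (total $3.65, still need 0.0 mg).
Filling from the cheapest source first is optimal under one linear minimum: $3.65.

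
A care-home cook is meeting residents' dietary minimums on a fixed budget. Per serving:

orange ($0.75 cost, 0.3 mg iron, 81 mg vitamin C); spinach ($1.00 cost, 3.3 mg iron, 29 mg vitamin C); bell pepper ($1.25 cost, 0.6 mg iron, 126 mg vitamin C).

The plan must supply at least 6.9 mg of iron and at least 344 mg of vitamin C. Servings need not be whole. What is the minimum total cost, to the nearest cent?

orange only: max(6.9/0.3, 344/81) = 23 servings → $17.25.
spinach only: max(6.9/3.3, 344/29) = 11.86 servings → $11.86.
bell pepper only: max(6.9/0.6, 344/126) = 11.5 servings → $14.38.
orange + spinach with both tight: 3.616 servings and 1.762 servings → $4.47.
orange + bell pepper: the both-tight solution has a negative serving — not a feasible corner.
spinach + bell pepper with both tight: 1.664 servings and 2.347 servings → $4.60.
So the least-cost plan costs $4.47.

$4.47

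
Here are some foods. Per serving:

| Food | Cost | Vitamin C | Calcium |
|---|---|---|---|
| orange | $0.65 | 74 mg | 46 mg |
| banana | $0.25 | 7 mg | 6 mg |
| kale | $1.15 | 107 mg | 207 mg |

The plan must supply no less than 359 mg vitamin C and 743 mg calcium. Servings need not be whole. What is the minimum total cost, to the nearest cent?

$4.13

The cheapest plan sits at a corner of the feasible region — with two constraints it uses at most two foods.
orange only: max(359/74, 743/46) = 16.15 servings → $10.50.
banana only: max(359/7, 743/6) = 123.8 servings → $30.96.
kale only: max(359/107, 743/207) = 3.589 servings → $4.13.
orange + banana: intersection lies outside the first quadrant.
orange + kale: the both-tight solution has a negative serving — not a feasible corner.
banana + kale: intersection lies outside the first quadrant.
So the least-cost plan costs $4.13.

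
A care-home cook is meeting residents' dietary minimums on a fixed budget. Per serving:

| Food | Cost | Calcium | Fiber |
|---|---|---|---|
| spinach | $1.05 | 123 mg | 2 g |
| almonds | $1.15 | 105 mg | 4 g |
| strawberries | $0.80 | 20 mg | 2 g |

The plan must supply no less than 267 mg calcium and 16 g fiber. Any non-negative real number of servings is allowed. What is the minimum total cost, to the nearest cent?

Check every corner: each single food scaled to meet both minima, and each pair solved so both constraints bind.
spinach only: max(267/123, 16/2) = 8 servings → $8.40.
almonds only: max(267/105, 16/4) = 4 servings → $4.60.
strawberries only: max(267/20, 16/2) = 13.35 servings → $10.68.
spinach + almonds: intersection lies outside the first quadrant.
spinach + strawberries with both tight: 1.039 servings and 6.961 servings → $6.66.
almonds + strawberries with both tight: 1.646 servings and 4.708 servings → $5.66.
So the least-cost plan costs $4.60.

$4.60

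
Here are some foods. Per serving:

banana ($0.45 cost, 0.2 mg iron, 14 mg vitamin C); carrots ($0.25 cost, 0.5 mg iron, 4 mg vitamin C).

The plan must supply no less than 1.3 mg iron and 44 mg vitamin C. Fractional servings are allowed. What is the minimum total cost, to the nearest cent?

$1.60

Compare the cost at each extreme point of the feasible region.
banana only: max(1.3/0.2, 44/14) = 6.5 servings → $2.92.
carrots only: max(1.3/0.5, 44/4) = 11 servings → $2.75.
banana + carrots with both tight: 2.71 servings and 1.516 servings → $1.60.
Cheapest feasible corner: $1.60.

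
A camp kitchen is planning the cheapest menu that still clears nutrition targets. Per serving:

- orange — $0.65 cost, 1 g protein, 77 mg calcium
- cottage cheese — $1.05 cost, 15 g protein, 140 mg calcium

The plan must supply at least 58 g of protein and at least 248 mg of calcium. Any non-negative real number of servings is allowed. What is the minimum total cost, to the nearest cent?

$4.06

Two binding constraints pin down two serving amounts, so the optimal mix uses at most two foods. The candidates are each food alone (scaled to the tighter of protein/calcium) and each pair with both constraints tight.
orange only: max(58/1, 248/77) = 58 servings → $37.70.
cottage cheese only: max(58/15, 248/140) = 3.867 servings → $4.06.
orange + cottage cheese with both targets exact would need a negative amount; discard.
Cheapest feasible corner: $4.06.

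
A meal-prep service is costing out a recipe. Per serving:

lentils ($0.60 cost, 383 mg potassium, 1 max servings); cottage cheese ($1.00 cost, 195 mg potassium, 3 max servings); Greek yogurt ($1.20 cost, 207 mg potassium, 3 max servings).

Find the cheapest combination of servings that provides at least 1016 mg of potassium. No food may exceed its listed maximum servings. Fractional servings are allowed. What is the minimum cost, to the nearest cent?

$3.88

Cost per mg of potassium: lentils $0.0016, cottage cheese $0.0051, Greek yogurt $0.0058.
Take 1 serving of lentils: +383.0 mg potassium for $0.60 (total $0.60, still need 633.0 mg).
Take 3 servings of cottage cheese: +585.0 mg potassium for $3.00 (total $3.60, still need 48.0 mg).
Take 0.2319 servings of Greek yogurt: +48.0 mg potassium for $0.28 (total $3.88, still need 0.0 mg).
Greedy by cheapest-per-mg is optimal for a single linear constraint, so the minimum cost is $3.88.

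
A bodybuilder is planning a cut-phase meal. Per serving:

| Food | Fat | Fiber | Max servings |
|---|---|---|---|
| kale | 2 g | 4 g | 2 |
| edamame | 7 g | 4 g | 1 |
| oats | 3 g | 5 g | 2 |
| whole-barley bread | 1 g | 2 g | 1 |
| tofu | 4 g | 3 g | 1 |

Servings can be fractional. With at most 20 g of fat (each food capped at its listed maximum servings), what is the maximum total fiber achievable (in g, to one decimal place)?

Fiber per g fat: kale 2, whole-barley bread 2, oats 1.667, tofu 0.75, edamame 0.5714.
Take 2 servings of kale: uses 4 g fat, +8.0 g fiber (running total 8.0 g).
Take 1 serving of whole-barley bread: uses 1 g fat, +2.0 g fiber (running total 10.0 g).
Take 2 servings of oats: uses 6 g fat, +10.0 g fiber (running total 20.0 g).
Take 1 serving of tofu: uses 4 g fat, +3.0 g fiber (running total 23.0 g).
Take 0.7143 servings of edamame: uses 5 g fat, +2.9 g fiber (running total 25.9 g).
Filling greedily by fiber-per-g fat is optimal for one linear limit, giving 25.9 g.

25.9 g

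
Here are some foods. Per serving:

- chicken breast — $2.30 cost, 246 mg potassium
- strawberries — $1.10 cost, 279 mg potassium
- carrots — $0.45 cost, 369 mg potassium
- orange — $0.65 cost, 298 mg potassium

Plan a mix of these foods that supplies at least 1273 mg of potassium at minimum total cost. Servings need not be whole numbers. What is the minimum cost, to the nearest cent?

$1.55

Cost per mg of potassium: carrots $0.0012, orange $0.0022, strawberries $0.0039, chicken breast $0.0093.
With no serving limits, use only carrots: 1273 mg / 369 mg = 3.45 servings × $0.45 = $1.55.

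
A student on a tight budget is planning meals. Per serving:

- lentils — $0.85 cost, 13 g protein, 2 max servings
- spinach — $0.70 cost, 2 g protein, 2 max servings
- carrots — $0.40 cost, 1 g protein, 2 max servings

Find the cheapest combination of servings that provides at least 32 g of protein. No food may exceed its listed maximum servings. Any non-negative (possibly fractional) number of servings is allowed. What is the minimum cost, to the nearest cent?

$3.90

Cost per g of protein: lentils $0.0654, spinach $0.3500, carrots $0.4000.
Take 2 servings of lentils: +26.0 g protein for $1.70 (total $1.70, still need 6.0 g).
Take 2 servings of spinach: +4.0 g protein for $1.40 (total $3.10, still need 2.0 g).
Take 2 servings of carrots: +2.0 g protein for $0.80 (total $3.90, still need 0.0 g).
Greedy by cheapest-per-g is optimal for a single linear constraint, so the minimum cost is $3.90.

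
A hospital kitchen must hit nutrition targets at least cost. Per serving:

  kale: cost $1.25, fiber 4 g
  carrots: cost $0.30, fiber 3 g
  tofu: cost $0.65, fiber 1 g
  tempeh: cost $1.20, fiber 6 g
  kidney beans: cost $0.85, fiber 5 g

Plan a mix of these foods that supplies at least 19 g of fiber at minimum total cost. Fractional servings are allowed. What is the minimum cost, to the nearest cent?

Cost per g of fiber: carrots $0.1000, kidney beans $0.1700, tempeh $0.2000, kale $0.3125, tofu $0.6500.
With no serving limits, use only carrots: 19 g / 3 g = 6.333 servings × $0.30 = $1.90.

$1.90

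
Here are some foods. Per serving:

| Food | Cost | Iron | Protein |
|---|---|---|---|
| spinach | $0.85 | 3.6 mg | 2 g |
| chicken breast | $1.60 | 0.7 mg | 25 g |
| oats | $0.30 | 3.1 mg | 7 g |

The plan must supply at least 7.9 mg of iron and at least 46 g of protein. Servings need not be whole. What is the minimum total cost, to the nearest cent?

$1.97

Compare the cost at each extreme point of the feasible region.
spinach only: max(7.9/3.6, 46/2) = 23 servings → $19.55.
chicken breast only: max(7.9/0.7, 46/25) = 11.29 servings → $18.06.
oats only: max(7.9/3.1, 46/7) = 6.571 servings → $1.97.
spinach + chicken breast with both tight: 1.866 servings and 1.691 servings → $4.29.
spinach + oats: the both-tight solution has a negative serving — not a feasible corner.
chicken breast + oats with both tight: 1.202 servings and 2.277 servings → $2.61.
So the least-cost plan costs $1.97.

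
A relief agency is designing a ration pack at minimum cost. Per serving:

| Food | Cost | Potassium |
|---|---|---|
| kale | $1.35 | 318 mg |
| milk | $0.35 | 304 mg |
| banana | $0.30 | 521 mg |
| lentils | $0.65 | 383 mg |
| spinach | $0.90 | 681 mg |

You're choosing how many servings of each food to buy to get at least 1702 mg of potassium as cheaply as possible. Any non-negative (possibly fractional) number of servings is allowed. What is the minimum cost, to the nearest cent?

Cost per mg of potassium: banana $0.0006, milk $0.0012, spinach $0.0013, lentils $0.0017, kale $0.0042.
With no serving limits, use only banana: 1702 mg / 521 mg = 3.267 servings × $0.30 = $0.98.

$0.98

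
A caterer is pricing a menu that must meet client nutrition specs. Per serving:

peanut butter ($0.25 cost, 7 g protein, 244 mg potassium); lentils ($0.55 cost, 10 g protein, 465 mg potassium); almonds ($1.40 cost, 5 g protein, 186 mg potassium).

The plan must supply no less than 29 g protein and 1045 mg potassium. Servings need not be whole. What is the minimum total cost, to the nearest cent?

$1.07

Compare the cost at each extreme point of the feasible region.
peanut butter only: max(29/7, 1045/244) = 4.283 servings → $1.07.
lentils only: max(29/10, 1045/465) = 2.9 servings → $1.59.
almonds only: max(29/5, 1045/186) = 5.8 servings → $8.12.
peanut butter + lentils with both tight: 3.724 servings and 0.2933 servings → $1.09.
peanut butter + almonds with both tight: 2.061 servings and 2.915 servings → $4.60.
lentils + almonds: intersection lies outside the first quadrant.
The minimum over all feasible corners is $1.07.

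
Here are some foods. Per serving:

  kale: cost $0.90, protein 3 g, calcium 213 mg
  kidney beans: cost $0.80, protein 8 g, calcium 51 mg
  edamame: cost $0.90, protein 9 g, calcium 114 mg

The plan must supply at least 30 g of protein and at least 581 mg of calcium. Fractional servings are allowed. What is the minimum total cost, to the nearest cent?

$3.69

kale only: max(30/3, 581/213) = 10 servings → $9.00.
kidney beans only: max(30/8, 581/51) = 11.39 servings → $9.11.
edamame only: max(30/9, 581/114) = 5.096 servings → $4.59.
kale + kidney beans with both tight: 2.01 servings and 2.996 servings → $4.21.
kale + edamame with both tight: 1.149 servings and 2.95 servings → $3.69.
kidney beans + edamame with both targets exact would need a negative amount; discard.
Cheapest feasible corner: $3.69.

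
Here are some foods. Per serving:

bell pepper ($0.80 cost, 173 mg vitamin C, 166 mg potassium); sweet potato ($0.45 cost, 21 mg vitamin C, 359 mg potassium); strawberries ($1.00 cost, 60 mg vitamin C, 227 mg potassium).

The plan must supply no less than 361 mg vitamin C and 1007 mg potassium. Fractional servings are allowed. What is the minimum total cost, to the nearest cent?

At the optimum either one food covers both requirements or two foods hit both targets exactly; no other combination can be cheaper.
bell pepper only: max(361/173, 1007/166) = 6.066 servings → $4.85.
sweet potato only: max(361/21, 1007/359) = 17.19 servings → $7.74.
strawberries only: max(361/60, 1007/227) = 6.017 servings → $6.02.
bell pepper + sweet potato with both tight: 1.85 servings and 1.95 servings → $2.36.
bell pepper + strawberries with both tight: 0.7344 servings and 3.899 servings → $4.49.
sweet potato + strawberries: the both-tight solution has a negative serving — not a feasible corner.
Cheapest feasible corner: $2.36.

$2.36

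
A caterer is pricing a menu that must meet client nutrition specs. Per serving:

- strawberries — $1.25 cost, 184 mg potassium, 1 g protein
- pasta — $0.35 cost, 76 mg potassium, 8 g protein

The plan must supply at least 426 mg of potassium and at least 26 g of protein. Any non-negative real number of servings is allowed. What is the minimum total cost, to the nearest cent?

$1.96

With two linear requirements the optimum uses one or two foods; enumerate the corners.
strawberries only: max(426/184, 26/1) = 26 servings → $32.50.
pasta only: max(426/76, 26/8) = 5.605 servings → $1.96.
strawberries + pasta with both tight: 1.026 servings and 3.122 servings → $2.37.
So the least-cost plan costs $1.96.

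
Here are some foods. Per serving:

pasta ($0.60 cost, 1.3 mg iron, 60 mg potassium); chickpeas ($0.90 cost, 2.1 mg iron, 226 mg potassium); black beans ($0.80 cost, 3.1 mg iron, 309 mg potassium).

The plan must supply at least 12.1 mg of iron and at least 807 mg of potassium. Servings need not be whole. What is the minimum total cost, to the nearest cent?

Two binding constraints pin down two serving amounts, so the optimal mix uses at most two foods. The candidates are each food alone (scaled to the tighter of iron/potassium) and each pair with both constraints tight.
pasta only: max(12.1/1.3, 807/60) = 13.45 servings → $8.07.
chickpeas only: max(12.1/2.1, 807/226) = 5.762 servings → $5.19.
black beans only: max(12.1/3.1, 807/309) = 3.903 servings → $3.12.
pasta + chickpeas with both tight: 6.197 servings and 1.926 servings → $5.45.
pasta + black beans with both tight: 5.736 servings and 1.498 servings → $4.64.
chickpeas + black beans with both targets exact would need a negative amount; discard.
So the least-cost plan costs $3.12.

$3.12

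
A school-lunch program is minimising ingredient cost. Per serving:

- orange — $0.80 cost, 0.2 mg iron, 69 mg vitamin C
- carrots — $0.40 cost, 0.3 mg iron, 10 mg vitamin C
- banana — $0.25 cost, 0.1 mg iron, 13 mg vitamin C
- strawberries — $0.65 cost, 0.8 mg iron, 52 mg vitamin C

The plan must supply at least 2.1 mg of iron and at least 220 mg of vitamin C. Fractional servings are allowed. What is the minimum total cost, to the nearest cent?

At the optimum either one food covers both requirements or two foods hit both targets exactly; no other combination can be cheaper.
orange only: max(2.1/0.2, 220/69) = 10.5 servings → $8.40.
carrots only: max(2.1/0.3, 220/10) = 22 servings → $8.80.
banana only: max(2.1/0.1, 220/13) = 21 servings → $5.25.
strawberries only: max(2.1/0.8, 220/52) = 4.231 servings → $2.75.
orange + carrots with both tight: 2.406 servings and 5.396 servings → $4.08.
orange + banana: the both-tight solution has a negative serving — not a feasible corner.
orange + strawberries with both tight: 1.491 servings and 2.252 servings → $2.66.
carrots + banana with both tight: 1.828 servings and 15.52 servings → $4.61.
carrots + strawberries with both targets exact would need a negative amount; discard.
banana + strawberries with both tight: 12.85 servings and 1.019 servings → $3.87.
So the least-cost plan costs $2.66.

$2.66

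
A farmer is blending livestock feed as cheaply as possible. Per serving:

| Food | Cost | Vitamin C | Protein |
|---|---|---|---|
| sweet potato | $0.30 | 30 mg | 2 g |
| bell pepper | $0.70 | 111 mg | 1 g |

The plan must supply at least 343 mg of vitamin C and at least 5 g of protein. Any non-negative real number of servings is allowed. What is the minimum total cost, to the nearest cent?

$2.29

With two linear requirements the optimum uses one or two foods; enumerate the corners.
sweet potato only: max(343/30, 5/2) = 11.43 servings → $3.43.
bell pepper only: max(343/111, 5/1) = 5 servings → $3.50.
sweet potato + bell pepper with both tight: 1.104 servings and 2.792 servings → $2.29.
Cheapest feasible corner: $2.29.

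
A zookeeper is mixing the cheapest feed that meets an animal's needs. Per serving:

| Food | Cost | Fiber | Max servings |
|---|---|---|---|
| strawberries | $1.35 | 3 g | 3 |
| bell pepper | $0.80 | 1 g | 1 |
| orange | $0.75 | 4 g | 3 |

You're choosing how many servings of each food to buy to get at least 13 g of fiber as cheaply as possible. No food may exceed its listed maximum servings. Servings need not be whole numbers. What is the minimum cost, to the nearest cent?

Cost per g of fiber: orange $0.1875, strawberries $0.4500, bell pepper $0.8000.
Take 3 servings of orange: +12.0 g fiber for $2.25 (total $2.25, still need 1.0 g).
Take 0.3333 servings of strawberries: +1.0 g fiber for $0.45 (total $2.70, still need 0.0 g).
Filling from the cheapest source first is optimal under one linear minimum: $2.70.

$2.70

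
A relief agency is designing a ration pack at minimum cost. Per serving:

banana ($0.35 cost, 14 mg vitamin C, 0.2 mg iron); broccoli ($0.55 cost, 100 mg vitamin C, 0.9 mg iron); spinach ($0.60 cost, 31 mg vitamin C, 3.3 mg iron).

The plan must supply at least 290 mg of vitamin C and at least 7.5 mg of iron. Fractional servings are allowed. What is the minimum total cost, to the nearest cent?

banana only: max(290/14, 7.5/0.2) = 37.5 servings → $13.12.
broccoli only: max(290/100, 7.5/0.9) = 8.333 servings → $4.58.
spinach only: max(290/31, 7.5/3.3) = 9.355 servings → $5.61.
banana + broccoli: intersection lies outside the first quadrant.
banana + spinach with both tight: 18.11 servings and 1.175 servings → $7.04.
broccoli + spinach with both tight: 2.398 servings and 1.619 servings → $2.29.
The minimum over all feasible corners is $2.29.

$2.29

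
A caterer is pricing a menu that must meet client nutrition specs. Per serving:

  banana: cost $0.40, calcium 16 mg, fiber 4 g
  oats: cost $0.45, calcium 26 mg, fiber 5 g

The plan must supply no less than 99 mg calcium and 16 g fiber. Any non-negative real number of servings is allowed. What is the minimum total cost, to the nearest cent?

Minimising a linear cost over {calcium ≥ 99, fiber ≥ 16, servings ≥ 0} — the optimum is at a vertex, using one or two foods.
banana only: max(99/16, 16/4) = 6.188 servings → $2.48.
oats only: max(99/26, 16/5) = 3.808 servings → $1.71.
banana + oats: intersection lies outside the first quadrant.
The minimum over all feasible corners is $1.71.

$1.71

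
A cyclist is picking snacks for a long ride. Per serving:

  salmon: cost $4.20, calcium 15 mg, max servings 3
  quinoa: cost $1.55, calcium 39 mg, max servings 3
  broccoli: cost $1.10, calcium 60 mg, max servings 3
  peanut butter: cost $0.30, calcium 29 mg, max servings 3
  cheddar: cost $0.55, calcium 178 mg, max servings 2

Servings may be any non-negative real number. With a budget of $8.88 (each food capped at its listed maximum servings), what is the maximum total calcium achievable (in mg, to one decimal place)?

713.1 mg

Calcium per dollar: cheddar 323.6, peanut butter 96.67, broccoli 54.55, quinoa 25.16, salmon 3.571.
Take 2 servings of cheddar: spends $1.10, +356.0 mg calcium (running total 356.0 mg).
Take 3 servings of peanut butter: spends $0.90, +87.0 mg calcium (running total 443.0 mg).
Take 3 servings of broccoli: spends $3.30, +180.0 mg calcium (running total 623.0 mg).
Take 2.31 servings of quinoa: spends $3.58, +90.1 mg calcium (running total 713.1 mg).
Filling greedily by calcium-per-dollar is optimal for one linear limit, giving 713.1 mg.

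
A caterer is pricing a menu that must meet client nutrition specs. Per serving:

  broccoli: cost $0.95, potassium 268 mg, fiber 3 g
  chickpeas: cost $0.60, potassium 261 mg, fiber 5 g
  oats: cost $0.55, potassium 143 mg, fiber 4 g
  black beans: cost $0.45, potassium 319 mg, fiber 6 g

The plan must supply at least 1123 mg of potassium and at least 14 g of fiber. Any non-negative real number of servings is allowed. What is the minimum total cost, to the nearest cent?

Two binding constraints pin down two serving amounts, so the optimal mix uses at most two foods. The candidates are each food alone (scaled to the tighter of potassium/fiber) and each pair with both constraints tight.
broccoli only: max(1123/268, 14/3) = 4.667 servings → $4.43.
chickpeas only: max(1123/261, 14/5) = 4.303 servings → $2.58.
oats only: max(1123/143, 14/4) = 7.853 servings → $4.32.
black beans only: max(1123/319, 14/6) = 3.52 servings → $1.58.
broccoli + chickpeas with both tight: 3.521 servings and 0.6876 servings → $3.76.
broccoli + oats with both tight: 3.872 servings and 0.5956 servings → $4.01.
broccoli + black beans with both tight: 3.49 servings and 0.5883 servings → $3.58.
chickpeas + oats: the both-tight solution has a negative serving — not a feasible corner.
chickpeas + black beans: intersection lies outside the first quadrant.
oats + black beans with both targets exact would need a negative amount; discard.
Cheapest feasible corner: $1.58.

$1.58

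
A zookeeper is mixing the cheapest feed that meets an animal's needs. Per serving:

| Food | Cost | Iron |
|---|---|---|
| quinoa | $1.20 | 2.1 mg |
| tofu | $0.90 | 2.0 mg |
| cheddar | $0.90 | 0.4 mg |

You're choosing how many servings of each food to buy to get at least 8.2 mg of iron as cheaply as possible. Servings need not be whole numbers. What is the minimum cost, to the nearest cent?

Cost per mg of iron: tofu $0.4500, quinoa $0.5714, cheddar $2.2500.
With no serving limits, use only tofu: 8.2 mg / 2.0 mg = 4.1 servings × $0.90 = $3.69.

$3.69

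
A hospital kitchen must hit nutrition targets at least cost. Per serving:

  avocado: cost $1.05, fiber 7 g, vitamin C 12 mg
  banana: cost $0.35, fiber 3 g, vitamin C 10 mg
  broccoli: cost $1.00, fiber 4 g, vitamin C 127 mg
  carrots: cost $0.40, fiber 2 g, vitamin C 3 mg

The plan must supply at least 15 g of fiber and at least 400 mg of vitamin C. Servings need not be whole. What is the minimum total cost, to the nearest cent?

At the optimum either one food covers both requirements or two foods hit both targets exactly; no other combination can be cheaper.
avocado only: max(15/7, 400/12) = 33.33 servings → $35.00.
banana only: max(15/3, 400/10) = 40 servings → $14.00.
broccoli only: max(15/4, 400/127) = 3.75 servings → $3.75.
carrots only: max(15/2, 400/3) = 133.3 servings → $53.33.
avocado + banana: the both-tight solution has a negative serving — not a feasible corner.
avocado + broccoli with both tight: 0.3627 servings and 3.115 servings → $3.50.
avocado + carrots with both targets exact would need a negative amount; discard.
banana + broccoli with both tight: 0.8944 servings and 3.079 servings → $3.39.
banana + carrots: the both-tight solution has a negative serving — not a feasible corner.
broccoli + carrots with both tight: 3.12 servings and 1.26 servings → $3.62.
Cheapest feasible corner: $3.39.

$3.39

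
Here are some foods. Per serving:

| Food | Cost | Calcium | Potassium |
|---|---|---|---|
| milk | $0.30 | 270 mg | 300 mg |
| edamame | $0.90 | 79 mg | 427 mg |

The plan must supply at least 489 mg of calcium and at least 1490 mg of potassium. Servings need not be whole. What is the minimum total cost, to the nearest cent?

$1.49

The cheapest plan sits at a corner of the feasible region — with two constraints it uses at most two foods.
milk only: max(489/270, 1490/300) = 4.967 servings → $1.49.
edamame only: max(489/79, 1490/427) = 6.19 servings → $5.57.
milk + edamame with both tight: 0.9946 servings and 2.791 servings → $2.81.
So the least-cost plan costs $1.49.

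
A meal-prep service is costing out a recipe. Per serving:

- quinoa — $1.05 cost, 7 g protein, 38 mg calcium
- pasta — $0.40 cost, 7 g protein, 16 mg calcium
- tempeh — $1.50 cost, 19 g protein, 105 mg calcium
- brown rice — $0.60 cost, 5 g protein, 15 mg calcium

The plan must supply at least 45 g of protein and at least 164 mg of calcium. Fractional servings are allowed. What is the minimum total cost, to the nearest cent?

$2.98

This is a tiny linear program; its minimum lies at a vertex of the feasible set. List the vertices and price them.
quinoa only: max(45/7, 164/38) = 6.429 servings → $6.75.
pasta only: max(45/7, 164/16) = 10.25 servings → $4.10.
tempeh only: max(45/19, 164/105) = 2.368 servings → $3.55.
brown rice only: max(45/5, 164/15) = 10.93 servings → $6.56.
quinoa + pasta with both tight: 2.779 servings and 3.649 servings → $4.38.
quinoa + tempeh: the both-tight solution has a negative serving — not a feasible corner.
quinoa + brown rice with both tight: 1.706 servings and 6.612 servings → $5.76.
pasta + tempeh with both tight: 3.733 servings and 0.993 servings → $2.98.
pasta + brown rice: intersection lies outside the first quadrant.
tempeh + brown rice with both tight: 0.6042 servings and 6.704 servings → $4.93.
The minimum over all feasible corners is $2.98.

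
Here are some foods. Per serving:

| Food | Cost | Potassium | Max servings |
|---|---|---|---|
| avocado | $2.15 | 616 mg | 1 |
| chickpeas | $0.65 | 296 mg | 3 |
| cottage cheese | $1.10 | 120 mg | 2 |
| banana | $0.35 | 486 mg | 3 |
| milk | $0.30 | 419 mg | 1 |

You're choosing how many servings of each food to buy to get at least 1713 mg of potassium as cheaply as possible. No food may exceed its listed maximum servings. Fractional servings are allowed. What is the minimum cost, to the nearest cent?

Cost per mg of potassium: milk $0.0007, banana $0.0007, chickpeas $0.0022, avocado $0.0035, cottage cheese $0.0092.
Take 1 serving of milk: +419.0 mg potassium for $0.30 (total $0.30, still need 1294.0 mg).
Take 2.663 servings of banana: +1294.0 mg potassium for $0.93 (total $1.23, still need 0.0 mg).
Filling from the cheapest source first is optimal under one linear minimum: $1.23.

$1.23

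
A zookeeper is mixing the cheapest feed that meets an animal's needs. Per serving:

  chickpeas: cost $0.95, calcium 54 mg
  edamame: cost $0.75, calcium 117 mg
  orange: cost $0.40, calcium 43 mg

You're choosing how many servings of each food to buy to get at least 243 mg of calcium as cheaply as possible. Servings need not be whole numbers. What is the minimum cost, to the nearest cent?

Cost per mg of calcium: edamame $0.0064, orange $0.0093, chickpeas $0.0176.
With no serving limits, use only edamame: 243 mg / 117 mg = 2.077 servings × $0.75 = $1.56.

$1.56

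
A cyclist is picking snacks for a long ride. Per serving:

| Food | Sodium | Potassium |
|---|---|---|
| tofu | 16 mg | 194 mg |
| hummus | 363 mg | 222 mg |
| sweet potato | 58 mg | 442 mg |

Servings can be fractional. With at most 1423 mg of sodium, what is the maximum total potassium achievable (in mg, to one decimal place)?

Potassium per mg sodium: tofu 12.12, sweet potato 7.621, hummus 0.6116.
With no serving limits, spend the whole sodium allowance on tofu: 1423 mg / 16 mg × 194 mg = 17253.9 mg.

17253.9 mg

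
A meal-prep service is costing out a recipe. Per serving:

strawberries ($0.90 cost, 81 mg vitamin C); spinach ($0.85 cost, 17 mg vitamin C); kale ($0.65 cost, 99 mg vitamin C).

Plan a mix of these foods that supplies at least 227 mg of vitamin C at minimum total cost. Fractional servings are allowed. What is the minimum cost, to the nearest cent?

Cost per mg of vitamin C: kale $0.0066, strawberries $0.0111, spinach $0.0500.
With no serving limits, use only kale: 227 mg / 99 mg = 2.293 servings × $0.65 = $1.49.

$1.49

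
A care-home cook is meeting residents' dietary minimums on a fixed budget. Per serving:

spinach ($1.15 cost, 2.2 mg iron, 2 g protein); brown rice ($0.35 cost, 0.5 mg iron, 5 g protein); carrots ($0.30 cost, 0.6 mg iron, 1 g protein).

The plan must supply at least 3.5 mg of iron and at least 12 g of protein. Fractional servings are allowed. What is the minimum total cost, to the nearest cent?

$1.90

With two linear requirements the optimum uses one or two foods; enumerate the corners.
spinach only: max(3.5/2.2, 12/2) = 6 servings → $6.90.
brown rice only: max(3.5/0.5, 12/5) = 7 servings → $2.45.
carrots only: max(3.5/0.6, 12/1) = 12 servings → $3.60.
spinach + brown rice with both tight: 1.15 servings and 1.94 servings → $2.00.
spinach + carrots: intersection lies outside the first quadrant.
brown rice + carrots with both tight: 1.48 servings and 4.6 servings → $1.90.
The minimum over all feasible corners is $1.90.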